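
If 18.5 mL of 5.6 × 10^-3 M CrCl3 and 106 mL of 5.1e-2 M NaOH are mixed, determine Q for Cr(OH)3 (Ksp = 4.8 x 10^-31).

Total volume = 18.5 + 106 = 124.5 mL.
[Cr^3+] = 5.6 × 10^-3 × (18.5/124.5) = 8.32 x 10^-4 M
[OH^-] = 5.1 x 10^-2 × (106/124.5) = 4.34 × 10^-2 M
Cr(OH)3(s) ⇌ Cr^3+(aq) + 3 OH^-(aq), so Q = [Cr^3+][OH^-]^3
Q = (8.32 × 10^-4)(4.34 × 10^-2)^3 = 6.8 × 10^-8
Q > Ksp, so Cr(OH)3 will precipitate.

6.8 × 10^-8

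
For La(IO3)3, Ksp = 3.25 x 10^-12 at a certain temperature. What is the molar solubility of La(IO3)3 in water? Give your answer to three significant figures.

La(IO3)3(s) <=> La^3+ + 3 IO3^-
Ksp = [La^3+][IO3^-]^3
For each mole of La(IO3)3 that dissolves: [La^3+] = s, [IO3^-] = 3s.
Substituting: Ksp = s(3s)^3 = 27s^4
s^4 = 3.25 x 10^-12 / 27, so s = 5.89 × 10^-4 M

5.89e-4 M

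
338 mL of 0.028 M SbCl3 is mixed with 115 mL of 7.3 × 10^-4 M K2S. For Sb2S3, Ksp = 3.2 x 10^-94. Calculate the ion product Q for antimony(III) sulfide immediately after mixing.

Total volume = 338 + 115 = 453 mL.
[Sb^3+] = 2.8 × 10^-2 × (338/453) = 2.09 × 10^-2 M
[S^2-] = 7.3 × 10^-4 × (115/453) = 1.85 × 10^-4 M
Sb2S3(s) ⇌ 2 Sb^3+(aq) + 3 S^2-(aq), so Q = [Sb^3+]^2[S^2-]^3
Q = (2.09 x 10^-2)^2(1.85 × 10^-4)^3 = 2.8 × 10^-15
Q > Ksp, so Sb2S3 will precipitate.

2.8 × 10^-15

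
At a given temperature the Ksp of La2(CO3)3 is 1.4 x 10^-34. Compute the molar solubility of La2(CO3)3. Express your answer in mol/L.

La2(CO3)3(s) <=> 2 La^3+(aq) + 3 CO3^2-(aq)
Ksp = [La^3+]^2[CO3^2-]^3
If s mol/L of La2(CO3)3 dissolves, [La^3+] = 2s and [CO3^2-] = 3s.
Ksp = (2s)^2(3s)^3 = 108s^5
s = (1.4 x 10^-34 / 108)^(1/5) = 6.6 × 10^-8 M

s ≈ 6.6 × 10^-8 M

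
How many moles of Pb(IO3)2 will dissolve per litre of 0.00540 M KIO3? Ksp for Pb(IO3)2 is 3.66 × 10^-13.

Pb(IO3)2(s) ⇌ Pb^2+ + 2 IO3^-
Ksp = [Pb^2+][IO3^-]^2
Let s = moles of Pb(IO3)2 that dissolve per litre. [Pb^2+] = s, [IO3^-] = 0.00540 + 2s ≈ 0.00540 (common-ion effect: IO3^- is already 0.00540 M).
Ksp ≈ s × (0.00540)^2
s = 1.26 × 10^-8 M
Check: 2s = 2.5 × 10^-8 ≪ 0.00540, so the approximation is valid.

1.26 x 10^-8 M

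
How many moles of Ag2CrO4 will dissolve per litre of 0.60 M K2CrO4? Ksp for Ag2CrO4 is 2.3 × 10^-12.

9.8 x 10^-7 M

Ag2CrO4(s) ⇌ 2 Ag^+ + CrO4^2-
Ksp = [Ag^+]^2[CrO4^2-]
If s mol/L dissolves here, [Ag^+] = 2s, [CrO4^2-] = 0.60 + s ≈ 0.60 (since CrO4^2- from K2CrO4 dominates).
Ksp ≈ (2s)^2 × 0.60
s = 9.8 × 10^-7 M
Check: s = 9.8 × 10^-7 ≪ 0.60, so the approximation is valid.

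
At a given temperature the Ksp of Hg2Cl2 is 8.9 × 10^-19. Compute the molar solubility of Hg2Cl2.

Hg2Cl2(s) ⇌ Hg2^2+(aq) + 2 Cl^-(aq)
Ksp = [Hg2^2+][Cl^-]^2
Let s = molar solubility. Then [Hg2^2+] = s and [Cl^-] = 2s.
So Ksp = s × (2s)^2 = 4s^3
Solving, s = (8.9 × 10^-19/4)^(1/3) = 6.1 × 10^-7 M

s = 6.1 x 10^-7 M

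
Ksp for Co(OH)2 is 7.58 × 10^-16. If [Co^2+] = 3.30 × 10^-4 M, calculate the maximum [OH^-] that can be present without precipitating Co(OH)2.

Co(OH)2(s) ⇌ Co^2+ + 2 OH^-
Ksp = [Co^2+][OH^-]^2
Precipitation begins when Q = Ksp. With [Co^2+] = 3.30 × 10^-4 M:
7.58 × 10^-16 = (3.30 × 10^-4) × [OH^-]^2
[OH^-] = (7.58 × 10^-16 / 3.30 × 10^-4)^(1/2) = 1.52 x 10^-6 M

[OH^-] ≈ 1.52 × 10^-6 M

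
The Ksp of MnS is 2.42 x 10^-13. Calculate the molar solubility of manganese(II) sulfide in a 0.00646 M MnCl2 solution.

s ≈ 3.75e-11 M

MnS(s) ⇌ Mn^2+ + S^2-
Ksp = [Mn^2+][S^2-]
Let s be the molar solubility in this solution. [Mn^2+] = 0.00646 + s ≈ 0.00646, [S^2-] = s (common-ion effect: Mn^2+ is already 0.00646 M).
Ksp ≈ 0.00646 × s
s = 3.75 × 10^-11 M
Check: s = 3.7 × 10^-11 ≪ 0.00646, so the approximation is valid.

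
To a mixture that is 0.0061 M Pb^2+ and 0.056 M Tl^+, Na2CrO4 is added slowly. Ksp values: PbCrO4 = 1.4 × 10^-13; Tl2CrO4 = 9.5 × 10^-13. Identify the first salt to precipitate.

Each salt begins to precipitate when Q = Ksp, i.e. when [CrO4^2-] reaches its threshold.
For PbCrO4: 1.4 × 10^-13 = 0.0061 × [CrO4^2-]  ⇒  [CrO4^2-] = 2.3 x 10^-11 M.
For Tl2CrO4: 9.5 × 10^-13 = (0.056)^2 × [CrO4^2-]  ⇒  [CrO4^2-] = 3.0 × 10^-10 M.
The salt with the lower threshold [CrO4^2-] precipitates first: PbCrO4.

PbCrO4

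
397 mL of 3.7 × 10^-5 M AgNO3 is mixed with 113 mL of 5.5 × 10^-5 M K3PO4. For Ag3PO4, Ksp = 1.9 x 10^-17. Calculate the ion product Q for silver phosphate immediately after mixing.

Total volume = 397 + 113 = 510 mL.
[Ag^+] = 3.7 × 10^-5 × (397/510) = 2.88 x 10^-5 M
[PO4^3-] = 5.5 x 10^-5 × (113/510) = 1.22 × 10^-5 M
Ag3PO4(s) ⇌ 3 Ag^+(aq) + PO4^3-(aq), so Q = [Ag^+]^3[PO4^3-]
Q = (2.88 × 10^-5)^3(1.22 x 10^-5) = 2.9 × 10^-19
Q < Ksp, so no precipitate of Ag3PO4 forms.

Q = 2.9 x 10^-19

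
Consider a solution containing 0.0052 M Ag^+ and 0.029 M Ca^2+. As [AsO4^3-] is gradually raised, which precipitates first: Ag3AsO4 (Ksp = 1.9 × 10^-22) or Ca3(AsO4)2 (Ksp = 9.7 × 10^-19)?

Precipitation of each salt starts when its ion product equals its Ksp.
For Ag3AsO4: 1.9 × 10^-22 = (0.0052)^3 × [AsO4^3-]  ⇒  [AsO4^3-] = 1.4 × 10^-15 M.
For Ca3(AsO4)2: 9.7 × 10^-19 = (0.029)^3 × [AsO4^3-]^2  ⇒  [AsO4^3-] = 2.0 x 10^-7 M.
The salt with the lower threshold [AsO4^3-] precipitates first: Ag3AsO4.

Ag3AsO4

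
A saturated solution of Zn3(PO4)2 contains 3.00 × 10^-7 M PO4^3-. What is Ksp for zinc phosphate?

Zn3(PO4)2(s) ⇌ 3 Zn^2+ + 2 PO4^3-
Stoichiometry gives [Zn^2+] = (3/2)[PO4^3-] = 4.500 x 10^-7 M.
Ksp = [Zn^2+]^3[PO4^3-]^2
Ksp = (4.500 × 10^-7)^3 × (3.00 × 10^-7)^2 = 8.20 × 10^-33

Ksp ≈ 8.20 × 10^-33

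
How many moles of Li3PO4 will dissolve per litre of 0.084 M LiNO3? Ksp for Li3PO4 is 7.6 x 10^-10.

s = 1.3 x 10^-6 M

Li3PO4(s) ⇌ 3 Li^+ + PO4^3-
Ksp = [Li^+]^3[PO4^3-]
If s mol/L dissolves here, [Li^+] = 0.084 + 3s ≈ 0.084, [PO4^3-] = s (since Li^+ from LiNO3 dominates).
Ksp ≈ (0.084)^3 × s
s = 1.3 × 10^-6 M
Check: 3s = 3.8 × 10^-6 ≪ 0.084, so the approximation is valid.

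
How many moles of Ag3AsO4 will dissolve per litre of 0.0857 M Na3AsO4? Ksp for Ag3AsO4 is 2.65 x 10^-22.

s = 4.86e-8 M

Ag3AsO4(s) ⇌ 3 Ag^+(aq) + AsO4^3-(aq)
Ksp = [Ag^+]^3[AsO4^3-]
Let s = moles of Ag3AsO4 that dissolve per litre. [Ag^+] = 3s, [AsO4^3-] = 0.0857 + s ≈ 0.0857 (since AsO4^3- from Na3AsO4 dominates).
Ksp ≈ (3s)^3 × 0.0857
s = 4.86 × 10^-8 M
Check: s = 4.9 × 10^-8 ≪ 0.0857, so the approximation is valid.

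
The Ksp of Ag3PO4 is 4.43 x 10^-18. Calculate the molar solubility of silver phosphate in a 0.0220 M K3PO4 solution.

s = 1.95 × 10^-6 M

Ag3PO4(s) <=> 3 Ag^+ + PO4^3-
Ksp = [Ag^+]^3[PO4^3-]
Let s = moles of Ag3PO4 that dissolve per litre. [Ag^+] = 3s, [PO4^3-] = 0.0220 + s ≈ 0.0220 (common-ion effect: PO4^3- is already 0.0220 M).
Ksp ≈ (3s)^3 × 0.0220
s = 1.95 × 10^-6 M
Check: s = 2.0 × 10^-6 ≪ 0.0220, so the approximation is valid.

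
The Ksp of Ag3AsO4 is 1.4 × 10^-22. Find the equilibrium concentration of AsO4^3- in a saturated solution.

Ag3AsO4(s) ⇌ 3 Ag^+ + AsO4^3-
Ksp = [Ag^+]^3[AsO4^3-]
Let s = molar solubility. Then [Ag^+] = 3s and [AsO4^3-] = s.
Ksp = (3s)^3s = 27s^4
s = (1.4 × 10^-22 / 27)^(1/4) = 1.51 x 10^-6 M
[AsO4^3-] = s = 1.5 × 10^-6 M

[AsO4^3-] = 1.5 × 10^-6 M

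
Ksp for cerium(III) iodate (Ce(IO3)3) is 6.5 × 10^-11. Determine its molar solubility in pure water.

Ce(IO3)3(s) ⇌ Ce^3+(aq) + 3 IO3^-(aq)
Ksp = [Ce^3+][IO3^-]^3
With molar solubility s: [Ce^3+] = s, [IO3^-] = 3s.
Ksp = s(3s)^3 = 27s^4
s = (6.5 × 10^-11 / 27)^(1/4) = 1.2 × 10^-3 M

s = 1.2 × 10^-3 M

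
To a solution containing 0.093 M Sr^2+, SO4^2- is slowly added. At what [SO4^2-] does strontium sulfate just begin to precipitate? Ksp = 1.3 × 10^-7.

SrSO4(s) ⇌ Sr^2+ + SO4^2-
Ksp = [Sr^2+][SO4^2-]
Precipitation begins when Q = Ksp. With [Sr^2+] = 0.093 M:
1.3 × 10^-7 = (0.093) × [SO4^2-]
[SO4^2-] = (1.3 × 10^-7 / 9.3 × 10^-2) = 1.4 x 10^-6 M

1.4e-6 M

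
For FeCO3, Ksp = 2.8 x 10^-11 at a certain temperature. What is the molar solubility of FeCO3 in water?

FeCO3(s) <=> Fe^2+(aq) + CO3^2-(aq)
Ksp = [Fe^2+][CO3^2-]
Let s = molar solubility. Then [Fe^2+] = s and [CO3^2-] = s.
Ksp = (s)(s) = s^2
s = (2.8 x 10^-11)^(1/2) = 5.3 x 10^-6 M

s = 5.3e-6 M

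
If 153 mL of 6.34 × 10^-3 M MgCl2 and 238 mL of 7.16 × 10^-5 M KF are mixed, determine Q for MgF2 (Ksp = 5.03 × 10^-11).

Total volume = 153 + 238 = 391 mL.
[Mg^2+] = 6.34 x 10^-3 × (153/391) = 2.481 × 10^-3 M
[F^-] = 7.16 × 10^-5 × (238/391) = 4.358 × 10^-5 M
MgF2(s) ⇌ Mg^2+(aq) + 2 F^-(aq), so Q = [Mg^2+][F^-]^2
Q = (2.481 × 10^-3)(4.358 x 10^-5)^2 = 4.71 × 10^-12
Q < Ksp, so no precipitate of MgF2 forms.

Q = 4.71 × 10^-12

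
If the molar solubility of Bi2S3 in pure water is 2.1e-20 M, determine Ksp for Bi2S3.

Bi2S3(s) ⇌ 2 Bi^3+ + 3 S^2-
Let s = molar solubility. Then [Bi^3+] = 2s and [S^2-] = 3s.
Ksp = [Bi^3+]^2[S^2-]^3
So Ksp = (2s)^2 × (3s)^3 = 108s^5
Ksp = 108 × (2.1 x 10^-20)^5 = 4.4 × 10^-97

Ksp ≈ 4.4e-97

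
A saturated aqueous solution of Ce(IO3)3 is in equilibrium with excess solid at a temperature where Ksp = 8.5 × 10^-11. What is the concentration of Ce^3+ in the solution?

[Ce^3+] ≈ 1.3 x 10^-3 M

Ce(IO3)3(s) <=> Ce^3+(aq) + 3 IO3^-(aq)
Ksp = [Ce^3+][IO3^-]^3
With molar solubility s: [Ce^3+] = s, [IO3^-] = 3s.
So Ksp = s × (3s)^3 = 27s^4
s = (8.5 × 10^-11 / 27)^(1/4) = 1.33 × 10^-3 M
[Ce^3+] = s = 1.3 × 10^-3 M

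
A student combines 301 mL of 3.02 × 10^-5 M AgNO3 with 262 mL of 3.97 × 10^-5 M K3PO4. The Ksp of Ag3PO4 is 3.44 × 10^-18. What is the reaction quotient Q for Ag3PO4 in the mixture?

Q ≈ 7.78 x 10^-20

Total volume = 301 + 262 = 563 mL.
[Ag^+] = 3.02 x 10^-5 × (301/563) = 1.615 x 10^-5 M
[PO4^3-] = 3.97 × 10^-5 × (262/563) = 1.847 × 10^-5 M
Ag3PO4(s) ⇌ 3 Ag^+ + PO4^3-, so Q = [Ag^+]^3[PO4^3-]
Q = (1.615 x 10^-5)^3(1.847 x 10^-5) = 7.78 × 10^-20
Q < Ksp, so no precipitate of Ag3PO4 forms.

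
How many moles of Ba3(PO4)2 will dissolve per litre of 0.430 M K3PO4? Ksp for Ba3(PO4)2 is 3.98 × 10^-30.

Ba3(PO4)2(s) <=> 3 Ba^2+ + 2 PO4^3-
Ksp = [Ba^2+]^3[PO4^3-]^2
Let s = moles of Ba3(PO4)2 that dissolve per litre. [Ba^2+] = 3s, [PO4^3-] = 0.430 + 2s ≈ 0.430 (Ksp is small, so little additional dissolves).
Ksp ≈ (3s)^3 × (0.430)^2
s = 9.27 × 10^-11 M
Check: 2s = 1.9 x 10^-10 ≪ 0.430, so the approximation is valid.

9.27e-11 M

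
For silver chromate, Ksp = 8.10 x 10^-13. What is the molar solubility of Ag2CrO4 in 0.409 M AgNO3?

Ag2CrO4(s) ⇌ 2 Ag^+ + CrO4^2-
Ksp = [Ag^+]^2[CrO4^2-]
Let s be the molar solubility in this solution. [Ag^+] = 0.409 + 2s ≈ 0.409, [CrO4^2-] = s (since Ag^+ from AgNO3 dominates).
Ksp ≈ (0.409)^2 × s
s = 4.84 x 10^-12 M
Check: 2s = 9.7 × 10^-12 ≪ 0.409, so the approximation is valid.

s ≈ 4.84 × 10^-12 M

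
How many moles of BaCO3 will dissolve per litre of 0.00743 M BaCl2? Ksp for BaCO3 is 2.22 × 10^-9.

BaCO3(s) ⇌ Ba^2+(aq) + CO3^2-(aq)
Ksp = [Ba^2+][CO3^2-]
If s mol/L dissolves here, [Ba^2+] = 0.00743 + s ≈ 0.00743, [CO3^2-] = s (Ksp is small, so little additional dissolves).
Ksp ≈ 0.00743 × s
s = 2.99 x 10^-7 M
Check: s = 3.0 × 10^-7 ≪ 0.00743, so the approximation is valid.

2.99 x 10^-7 M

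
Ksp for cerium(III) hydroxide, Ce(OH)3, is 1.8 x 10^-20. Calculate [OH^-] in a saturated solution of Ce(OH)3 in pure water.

Ce(OH)3(s) ⇌ Ce^3+ + 3 OH^-
Ksp = [Ce^3+][OH^-]^3
For each mole of Ce(OH)3 that dissolves: [Ce^3+] = s, [OH^-] = 3s.
So Ksp = s × (3s)^3 = 27s^4
s^4 = 1.8 x 10^-20 / 27, so s = 5.08 × 10^-6 M
[OH^-] = 3s = 1.5 × 10^-5 M

1.5e-5 M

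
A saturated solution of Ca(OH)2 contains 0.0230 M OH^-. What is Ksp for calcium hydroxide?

Ksp = 6.08e-6

Ca(OH)2(s) <=> Ca^2+(aq) + 2 OH^-(aq)
Stoichiometry gives [Ca^2+] = (1/2)[OH^-] = 1.150 × 10^-2 M.
Ksp = [Ca^2+][OH^-]^2
Ksp = 1.150 × 10^-2 × (2.30 × 10^-2)^2 = 6.08 × 10^-6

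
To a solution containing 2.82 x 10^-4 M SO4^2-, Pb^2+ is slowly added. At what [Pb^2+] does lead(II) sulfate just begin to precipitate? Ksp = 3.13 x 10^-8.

PbSO4(s) ⇌ Pb^2+(aq) + SO4^2-(aq)
Ksp = [Pb^2+][SO4^2-]
Precipitation begins when Q = Ksp. With [SO4^2-] = 2.82 x 10^-4 M:
3.13 x 10^-8 = (2.82 x 10^-4) × [Pb^2+]
[Pb^2+] = (3.13 x 10^-8 / 2.82 × 10^-4) = 1.11 x 10^-4 M

1.11 × 10^-4 M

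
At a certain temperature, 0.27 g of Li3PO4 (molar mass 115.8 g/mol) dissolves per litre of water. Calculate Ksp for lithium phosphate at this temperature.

Ksp ≈ 8.0 x 10^-10

Molar solubility s = (2.7 × 10^-1 g/L) / (115.8 g/mol) = 2.33 × 10^-3 M.
Li3PO4(s) <=> 3 Li^+(aq) + PO4^3-(aq)
For each mole of Li3PO4 that dissolves: [Li^+] = 3s, [PO4^3-] = s.
Ksp = [Li^+]^3[PO4^3-]
So Ksp = (3s)^3 × s = 27s^4
With s = 2.33 x 10^-3: Ksp = 8.0 x 10^-10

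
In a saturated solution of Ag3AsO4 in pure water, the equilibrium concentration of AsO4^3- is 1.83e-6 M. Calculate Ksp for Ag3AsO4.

Ksp ≈ 3.03e-22

Ag3AsO4(s) <=> 3 Ag^+(aq) + AsO4^3-(aq)
Stoichiometry gives [Ag^+] = (3/1)[AsO4^3-] = 5.490 × 10^-6 M.
Ksp = [Ag^+]^3[AsO4^3-]
Ksp = (5.490 x 10^-6)^3 × 1.83 × 10^-6 = 3.03 × 10^-22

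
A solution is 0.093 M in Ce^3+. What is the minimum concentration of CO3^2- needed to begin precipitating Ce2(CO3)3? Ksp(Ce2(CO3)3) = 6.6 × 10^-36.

[CO3^2-] ≈ 9.1 x 10^-12 M

Ce2(CO3)3(s) ⇌ 2 Ce^3+(aq) + 3 CO3^2-(aq)
Ksp = [Ce^3+]^2[CO3^2-]^3
Precipitation begins when Q = Ksp. With [Ce^3+] = 0.093 M:
6.6 × 10^-36 = (0.093)^2 × [CO3^2-]^3
[CO3^2-] = (6.6 × 10^-36 / 8.65 × 10^-3)^(1/3) = 9.1 × 10^-12 M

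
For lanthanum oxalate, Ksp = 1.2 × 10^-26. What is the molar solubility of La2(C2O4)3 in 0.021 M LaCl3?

s = 1.0 × 10^-8 M

La2(C2O4)3(s) <=> 2 La^3+(aq) + 3 C2O4^2-(aq)
Ksp = [La^3+]^2[C2O4^2-]^3
Let s be the molar solubility in this solution. [La^3+] = 0.021 + 2s ≈ 0.021, [C2O4^2-] = 3s (Ksp is small, so little additional dissolves).
Ksp ≈ (0.021)^2 × (3s)^3
s = 1.0 x 10^-8 M
Check: 2s = 2.0 × 10^-8 ≪ 0.021, so the approximation is valid.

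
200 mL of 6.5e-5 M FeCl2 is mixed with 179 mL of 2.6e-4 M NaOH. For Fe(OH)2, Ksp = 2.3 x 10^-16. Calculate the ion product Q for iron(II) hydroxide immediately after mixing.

Total volume = 200 + 179 = 379 mL.
[Fe^2+] = 6.5 x 10^-5 × (200/379) = 3.43 × 10^-5 M
[OH^-] = 2.6 × 10^-4 × (179/379) = 1.23 × 10^-4 M
Fe(OH)2(s) <=> Fe^2+(aq) + 2 OH^-(aq), so Q = [Fe^2+][OH^-]^2
Q = (3.43 × 10^-5)(1.23 × 10^-4)^2 = 5.2 × 10^-13
Q > Ksp, so Fe(OH)2 will precipitate.

Q ≈ 5.2 x 10^-13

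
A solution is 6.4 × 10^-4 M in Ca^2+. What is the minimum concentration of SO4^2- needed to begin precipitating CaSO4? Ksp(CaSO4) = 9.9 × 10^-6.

CaSO4(s) <=> Ca^2+(aq) + SO4^2-(aq)
Ksp = [Ca^2+][SO4^2-]
Precipitation begins when Q = Ksp. With [Ca^2+] = 6.4 × 10^-4 M:
9.9 × 10^-6 = (6.4 × 10^-4) × [SO4^2-]
[SO4^2-] = (9.9 × 10^-6 / 6.4 × 10^-4) = 1.5 × 10^-2 M

1.5 × 10^-2 M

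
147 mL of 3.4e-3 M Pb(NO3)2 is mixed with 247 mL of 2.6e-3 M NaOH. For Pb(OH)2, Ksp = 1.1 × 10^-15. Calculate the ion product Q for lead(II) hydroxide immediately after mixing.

Total volume = 147 + 247 = 394 mL.
[Pb^2+] = 3.4 × 10^-3 × (147/394) = 1.27 × 10^-3 M
[OH^-] = 2.6 x 10^-3 × (247/394) = 1.63 x 10^-3 M
Pb(OH)2(s) ⇌ Pb^2+ + 2 OH^-, so Q = [Pb^2+][OH^-]^2
Q = (1.27 × 10^-3)(1.63 x 10^-3)^2 = 3.4 × 10^-9
Q > Ksp, so Pb(OH)2 will precipitate.

Q ≈ 3.4e-9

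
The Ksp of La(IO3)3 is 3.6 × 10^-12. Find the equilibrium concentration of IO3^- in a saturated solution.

La(IO3)3(s) ⇌ La^3+(aq) + 3 IO3^-(aq)
Ksp = [La^3+][IO3^-]^3
With molar solubility s: [La^3+] = s, [IO3^-] = 3s.
So Ksp = s × (3s)^3 = 27s^4
s^4 = 3.6 × 10^-12 / 27, so s = 6.04 × 10^-4 M
[IO3^-] = 3s = 1.8 × 10^-3 M

1.8 × 10^-3 M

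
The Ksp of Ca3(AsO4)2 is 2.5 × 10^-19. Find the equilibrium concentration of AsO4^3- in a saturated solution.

[AsO4^3-] ≈ 1.5 × 10^-4 M

Ca3(AsO4)2(s) ⇌ 3 Ca^2+(aq) + 2 AsO4^3-(aq)
Ksp = [Ca^2+]^3[AsO4^3-]^2
If s mol/L of Ca3(AsO4)2 dissolves, [Ca^2+] = 3s and [AsO4^3-] = 2s.
So Ksp = (3s)^3 × (2s)^2 = 108s^5
s^5 = 2.5 × 10^-19 / 108, so s = 7.46 × 10^-5 M
[AsO4^3-] = 2s = 1.5 × 10^-4 M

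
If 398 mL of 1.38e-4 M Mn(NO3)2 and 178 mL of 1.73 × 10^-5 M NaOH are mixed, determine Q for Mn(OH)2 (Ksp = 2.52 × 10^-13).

Total volume = 398 + 178 = 576 mL.
[Mn^2+] = 1.38 × 10^-4 × (398/576) = 9.535 × 10^-5 M
[OH^-] = 1.73 × 10^-5 × (178/576) = 5.346 × 10^-6 M
Mn(OH)2(s) ⇌ Mn^2+(aq) + 2 OH^-(aq), so Q = [Mn^2+][OH^-]^2
Q = (9.535 x 10^-5)(5.346 × 10^-6)^2 = 2.73 × 10^-15
Q < Ksp, so no precipitate of Mn(OH)2 forms.

Q = 2.73 × 10^-15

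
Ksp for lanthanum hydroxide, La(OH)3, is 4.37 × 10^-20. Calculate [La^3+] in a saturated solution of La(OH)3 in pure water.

La(OH)3(s) ⇌ La^3+(aq) + 3 OH^-(aq)
Ksp = [La^3+][OH^-]^3
If s mol/L of La(OH)3 dissolves, [La^3+] = s and [OH^-] = 3s.
So Ksp = s × (3s)^3 = 27s^4
s = (4.37 × 10^-20 / 27)^(1/4) = 6.343 x 10^-6 M
[La^3+] = s = 6.34 x 10^-6 M

[La^3+] ≈ 6.34e-6 M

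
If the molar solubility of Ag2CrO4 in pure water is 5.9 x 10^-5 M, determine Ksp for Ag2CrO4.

8.2 × 10^-13

Ag2CrO4(s) ⇌ 2 Ag^+ + CrO4^2-
With molar solubility s: [Ag^+] = 2s, [CrO4^2-] = s.
Ksp = [Ag^+]^2[CrO4^2-]
So Ksp = (2s)^2 × s = 4s^3
Ksp = 4 × (5.9 x 10^-5)^3 = 8.2 × 10^-13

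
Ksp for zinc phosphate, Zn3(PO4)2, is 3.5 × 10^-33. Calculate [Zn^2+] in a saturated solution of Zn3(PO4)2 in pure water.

[Zn^2+] = 3.8 × 10^-7 M

Zn3(PO4)2(s) ⇌ 3 Zn^2+ + 2 PO4^3-
Ksp = [Zn^2+]^3[PO4^3-]^2
For each mole of Zn3(PO4)2 that dissolves: [Zn^2+] = 3s, [PO4^3-] = 2s.
Ksp = (3s)^3(2s)^2 = 108s^5
s = (3.5 × 10^-33 / 108)^(1/5) = 1.27 × 10^-7 M
[Zn^2+] = 3s = 3.8 x 10^-7 M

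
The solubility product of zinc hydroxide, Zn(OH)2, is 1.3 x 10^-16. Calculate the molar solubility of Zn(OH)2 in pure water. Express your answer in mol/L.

s = 3.2 x 10^-6 M

Zn(OH)2(s) ⇌ Zn^2+(aq) + 2 OH^-(aq)
Ksp = [Zn^2+][OH^-]^2
If s mol/L of Zn(OH)2 dissolves, [Zn^2+] = s and [OH^-] = 2s.
Substituting: Ksp = s(2s)^2 = 4s^3
Solving, s = (1.3 x 10^-16/4)^(1/3) = 3.2 x 10^-6 M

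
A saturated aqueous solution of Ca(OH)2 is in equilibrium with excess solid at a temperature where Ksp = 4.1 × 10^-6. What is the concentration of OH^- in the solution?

[OH^-] = 0.020 M

Ca(OH)2(s) ⇌ Ca^2+(aq) + 2 OH^-(aq)
Ksp = [Ca^2+][OH^-]^2
Let s = molar solubility. Then [Ca^2+] = s and [OH^-] = 2s.
So Ksp = s × (2s)^2 = 4s^3
Solving, s = (4.1 × 10^-6/4)^(1/3) = 1.01 × 10^-2 M
[OH^-] = 2s = 2.0 × 10^-2 M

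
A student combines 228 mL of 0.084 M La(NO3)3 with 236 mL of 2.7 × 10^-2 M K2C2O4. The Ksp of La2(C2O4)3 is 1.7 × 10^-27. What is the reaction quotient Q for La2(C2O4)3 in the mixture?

Total volume = 228 + 236 = 464 mL.
[La^3+] = 8.4 × 10^-2 × (228/464) = 4.13 × 10^-2 M
[C2O4^2-] = 2.7 x 10^-2 × (236/464) = 1.37 x 10^-2 M
La2(C2O4)3(s) <=> 2 La^3+(aq) + 3 C2O4^2-(aq), so Q = [La^3+]^2[C2O4^2-]^3
Q = (4.13 × 10^-2)^2(1.37 × 10^-2)^3 = 4.4 × 10^-9
Q > Ksp, so La2(C2O4)3 will precipitate.

Q = 4.4e-9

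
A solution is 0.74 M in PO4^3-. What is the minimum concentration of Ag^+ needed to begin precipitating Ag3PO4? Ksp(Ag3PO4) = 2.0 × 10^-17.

[Ag^+] = 3.0 × 10^-6 M

Ag3PO4(s) ⇌ 3 Ag^+(aq) + PO4^3-(aq)
Ksp = [Ag^+]^3[PO4^3-]
Precipitation begins when Q = Ksp. With [PO4^3-] = 0.74 M:
2.0 × 10^-17 = (0.74) × [Ag^+]^3
[Ag^+] = (2.0 × 10^-17 / 7.4 × 10^-1)^(1/3) = 3.0 x 10^-6 M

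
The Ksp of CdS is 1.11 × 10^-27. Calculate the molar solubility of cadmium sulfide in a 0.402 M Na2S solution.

s ≈ 2.76 × 10^-27 M

CdS(s) ⇌ Cd^2+ + S^2-
Ksp = [Cd^2+][S^2-]
If s mol/L dissolves here, [Cd^2+] = s, [S^2-] = 0.402 + s ≈ 0.402 (common-ion effect: S^2- is already 0.402 M).
Ksp ≈ s × 0.402
s = 2.76 × 10^-27 M
Check: s = 2.8 × 10^-27 ≪ 0.402, so the approximation is valid.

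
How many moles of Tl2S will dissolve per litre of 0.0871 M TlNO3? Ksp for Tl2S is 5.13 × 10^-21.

6.76e-19 M

Tl2S(s) ⇌ 2 Tl^+ + S^2-
Ksp = [Tl^+]^2[S^2-]
Let s be the molar solubility in this solution. [Tl^+] = 0.0871 + 2s ≈ 0.0871, [S^2-] = s (Ksp is small, so little additional dissolves).
Ksp ≈ (0.0871)^2 × s
s = 6.76 × 10^-19 M
Check: 2s = 1.4 × 10^-18 ≪ 0.0871, so the approximation is valid.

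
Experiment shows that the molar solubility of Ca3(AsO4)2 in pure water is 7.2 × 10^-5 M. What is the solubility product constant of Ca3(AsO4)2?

2.1 × 10^-19

Ca3(AsO4)2(s) ⇌ 3 Ca^2+(aq) + 2 AsO4^3-(aq)
Let s = molar solubility. Then [Ca^2+] = 3s and [AsO4^3-] = 2s.
Ksp = [Ca^2+]^3[AsO4^3-]^2
Ksp = (3s)^3(2s)^2 = 108s^5
Ksp = 108 × (7.2 × 10^-5)^5 = 2.1 × 10^-19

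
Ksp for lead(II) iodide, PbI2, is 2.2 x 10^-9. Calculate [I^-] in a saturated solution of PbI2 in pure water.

[I^-] ≈ 1.6 x 10^-3 M

PbI2(s) ⇌ Pb^2+ + 2 I^-
Ksp = [Pb^2+][I^-]^2
If s mol/L of PbI2 dissolves, [Pb^2+] = s and [I^-] = 2s.
Ksp = s(2s)^2 = 4s^3
s^3 = 2.2 x 10^-9 / 4, so s = 8.19 × 10^-4 M
[I^-] = 2s = 1.6 × 10^-3 M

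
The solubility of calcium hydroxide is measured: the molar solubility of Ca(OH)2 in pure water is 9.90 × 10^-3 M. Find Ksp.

Ksp ≈ 3.88 × 10^-6

Ca(OH)2(s) <=> Ca^2+ + 2 OH^-
For each mole of Ca(OH)2 that dissolves: [Ca^2+] = s, [OH^-] = 2s.
Ksp = [Ca^2+][OH^-]^2
Substituting: Ksp = s(2s)^2 = 4s^3
Ksp = 4 × (9.90 x 10^-3)^3 = 3.88 × 10^-6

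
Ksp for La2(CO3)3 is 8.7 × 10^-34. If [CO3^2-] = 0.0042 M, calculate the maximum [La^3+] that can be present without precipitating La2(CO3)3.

La2(CO3)3(s) <=> 2 La^3+ + 3 CO3^2-
Ksp = [La^3+]^2[CO3^2-]^3
Precipitation begins when Q = Ksp. With [CO3^2-] = 0.0042 M:
8.7 × 10^-34 = (0.0042)^3 × [La^3+]^2
[La^3+] = (8.7 × 10^-34 / 7.41 x 10^-8)^(1/2) = 1.1 x 10^-13 M

[La^3+] = 1.1 × 10^-13 M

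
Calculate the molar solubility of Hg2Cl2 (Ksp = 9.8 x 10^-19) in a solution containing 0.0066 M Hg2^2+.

Hg2Cl2(s) <=> Hg2^2+ + 2 Cl^-
Ksp = [Hg2^2+][Cl^-]^2
Let s = moles of Hg2Cl2 that dissolve per litre. [Hg2^2+] = 0.0066 + s ≈ 0.0066, [Cl^-] = 2s (common-ion effect: Hg2^2+ is already 0.0066 M).
Ksp ≈ 0.0066 × (2s)^2
s = 6.1 × 10^-9 M
Check: s = 6.1 × 10^-9 ≪ 0.0066, so the approximation is valid.

6.1e-9 M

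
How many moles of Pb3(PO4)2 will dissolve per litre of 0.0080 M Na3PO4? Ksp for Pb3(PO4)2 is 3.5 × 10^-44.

s ≈ 2.7 × 10^-14 M

Pb3(PO4)2(s) ⇌ 3 Pb^2+ + 2 PO4^3-
Ksp = [Pb^2+]^3[PO4^3-]^2
Let s be the molar solubility in this solution. [Pb^2+] = 3s, [PO4^3-] = 0.0080 + 2s ≈ 0.0080 (common-ion effect: PO4^3- is already 0.0080 M).
Ksp ≈ (3s)^3 × (0.0080)^2
s = 2.7 x 10^-14 M
Check: 2s = 5.5 × 10^-14 ≪ 0.0080, so the approximation is valid.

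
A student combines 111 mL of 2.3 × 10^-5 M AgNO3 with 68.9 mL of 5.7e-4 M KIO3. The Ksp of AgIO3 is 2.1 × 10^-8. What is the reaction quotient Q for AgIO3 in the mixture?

Total volume = 111 + 68.9 = 179.9 mL.
[Ag^+] = 2.3 × 10^-5 × (111/179.9) = 1.42 × 10^-5 M
[IO3^-] = 5.7 × 10^-4 × (68.9/179.9) = 2.18 x 10^-4 M
AgIO3(s) ⇌ Ag^+(aq) + IO3^-(aq), so Q = [Ag^+][IO3^-]
Q = (1.42 × 10^-5)(2.18 x 10^-4) = 3.1 × 10^-9
Q < Ksp, so no precipitate of AgIO3 forms.

Q ≈ 3.1 × 10^-9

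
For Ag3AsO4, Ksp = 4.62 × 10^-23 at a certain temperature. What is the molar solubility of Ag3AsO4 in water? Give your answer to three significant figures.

1.14 × 10^-6 M

Ag3AsO4(s) <=> 3 Ag^+ + AsO4^3-
Ksp = [Ag^+]^3[AsO4^3-]
If s mol/L of Ag3AsO4 dissolves, [Ag^+] = 3s and [AsO4^3-] = s.
Substituting: Ksp = (3s)^3s = 27s^4
Solving, s = (4.62 × 10^-23/27)^(1/4) = 1.14 x 10^-6 M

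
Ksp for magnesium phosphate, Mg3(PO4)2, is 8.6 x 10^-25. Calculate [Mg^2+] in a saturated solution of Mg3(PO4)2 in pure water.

[Mg^2+] = 1.8 × 10^-5 M

Mg3(PO4)2(s) ⇌ 3 Mg^2+ + 2 PO4^3-
Ksp = [Mg^2+]^3[PO4^3-]^2
If s mol/L of Mg3(PO4)2 dissolves, [Mg^2+] = 3s and [PO4^3-] = 2s.
Ksp = (3s)^3(2s)^2 = 108s^5
s^5 = 8.6 x 10^-25 / 108, so s = 6.03 × 10^-6 M
[Mg^2+] = 3s = 1.8 × 10^-5 M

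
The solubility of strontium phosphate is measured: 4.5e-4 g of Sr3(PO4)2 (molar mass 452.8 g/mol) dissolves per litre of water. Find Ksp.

Ksp = 1.0 × 10^-28

Molar solubility s = (4.5 × 10^-4 g/L) / (452.8 g/mol) = 9.94 × 10^-7 M.
Sr3(PO4)2(s) ⇌ 3 Sr^2+(aq) + 2 PO4^3-(aq)
For each mole of Sr3(PO4)2 that dissolves: [Sr^2+] = 3s, [PO4^3-] = 2s.
Ksp = [Sr^2+]^3[PO4^3-]^2
Ksp = (3s)^3(2s)^2 = 108s^5
Ksp = 108 × (9.94 x 10^-7)^5 = 1.0 × 10^-28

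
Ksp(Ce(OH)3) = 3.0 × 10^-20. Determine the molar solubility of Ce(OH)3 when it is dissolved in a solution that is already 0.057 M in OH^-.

1.6e-16 M

Ce(OH)3(s) <=> Ce^3+ + 3 OH^-
Ksp = [Ce^3+][OH^-]^3
Let s = moles of Ce(OH)3 that dissolve per litre. [Ce^3+] = s, [OH^-] = 0.057 + 3s ≈ 0.057 (Ksp is small, so little additional dissolves).
Ksp ≈ s × (0.057)^3
s = 1.6 × 10^-16 M
Check: 3s = 4.9 x 10^-16 ≪ 0.057, so the approximation is valid.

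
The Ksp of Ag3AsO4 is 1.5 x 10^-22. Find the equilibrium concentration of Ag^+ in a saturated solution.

Ag3AsO4(s) ⇌ 3 Ag^+(aq) + AsO4^3-(aq)
Ksp = [Ag^+]^3[AsO4^3-]
For each mole of Ag3AsO4 that dissolves: [Ag^+] = 3s, [AsO4^3-] = s.
Substituting: Ksp = (3s)^3s = 27s^4
s^4 = 1.5 x 10^-22 / 27, so s = 1.54 × 10^-6 M
[Ag^+] = 3s = 4.6 × 10^-6 M

[Ag^+] = 4.6 × 10^-6 M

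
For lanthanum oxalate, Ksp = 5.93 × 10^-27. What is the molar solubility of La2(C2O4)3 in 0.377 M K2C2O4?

La2(C2O4)3(s) <=> 2 La^3+ + 3 C2O4^2-
Ksp = [La^3+]^2[C2O4^2-]^3
Let s be the molar solubility in this solution. [La^3+] = 2s, [C2O4^2-] = 0.377 + 3s ≈ 0.377 (Ksp is small, so little additional dissolves).
Ksp ≈ (2s)^2 × (0.377)^3
s = 1.66 × 10^-13 M
Check: 3s = 5.0 x 10^-13 ≪ 0.377, so the approximation is valid.

s = 1.66e-13 M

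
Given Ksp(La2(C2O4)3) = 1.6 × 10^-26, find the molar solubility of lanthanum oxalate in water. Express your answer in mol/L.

La2(C2O4)3(s) ⇌ 2 La^3+(aq) + 3 C2O4^2-(aq)
Ksp = [La^3+]^2[C2O4^2-]^3
With molar solubility s: [La^3+] = 2s, [C2O4^2-] = 3s.
Ksp = (2s)^2(3s)^3 = 108s^5
s = (1.6 × 10^-26 / 108)^(1/5) = 2.7 × 10^-6 M

2.7e-6 M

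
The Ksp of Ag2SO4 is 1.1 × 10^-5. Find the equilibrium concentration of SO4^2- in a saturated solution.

Ag2SO4(s) <=> 2 Ag^+ + SO4^2-
Ksp = [Ag^+]^2[SO4^2-]
Let s = molar solubility. Then [Ag^+] = 2s and [SO4^2-] = s.
Substituting: Ksp = (2s)^2s = 4s^3
Solving, s = (1.1 × 10^-5/4)^(1/3) = 1.40 × 10^-2 M
[SO4^2-] = s = 1.4 × 10^-2 M

0.014 M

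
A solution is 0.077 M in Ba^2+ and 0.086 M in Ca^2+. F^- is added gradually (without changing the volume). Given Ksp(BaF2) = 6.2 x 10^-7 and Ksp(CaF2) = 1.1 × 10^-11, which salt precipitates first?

CaF2

Each salt begins to precipitate when Q = Ksp, i.e. when [F^-] reaches its threshold.
For BaF2: 6.2 x 10^-7 = 0.077 × [F^-]^2  ⇒  [F^-] = 2.8 × 10^-3 M.
For CaF2: 1.1 × 10^-11 = 0.086 × [F^-]^2  ⇒  [F^-] = 1.1 × 10^-5 M.
The salt with the lower threshold [F^-] precipitates first: CaF2.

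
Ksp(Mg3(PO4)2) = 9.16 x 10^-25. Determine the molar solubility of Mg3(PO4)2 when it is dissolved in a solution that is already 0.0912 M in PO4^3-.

Mg3(PO4)2(s) <=> 3 Mg^2+(aq) + 2 PO4^3-(aq)
Ksp = [Mg^2+]^3[PO4^3-]^2
Let s be the molar solubility in this solution. [Mg^2+] = 3s, [PO4^3-] = 0.0912 + 2s ≈ 0.0912 (Ksp is small, so little additional dissolves).
Ksp ≈ (3s)^3 × (0.0912)^2
s = 1.60 x 10^-8 M
Check: 2s = 3.2 × 10^-8 ≪ 0.0912, so the approximation is valid.

s ≈ 1.60 × 10^-8 M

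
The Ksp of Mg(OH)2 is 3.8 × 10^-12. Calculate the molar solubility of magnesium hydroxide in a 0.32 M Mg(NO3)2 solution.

Mg(OH)2(s) ⇌ Mg^2+ + 2 OH^-
Ksp = [Mg^2+][OH^-]^2
If s mol/L dissolves here, [Mg^2+] = 0.32 + s ≈ 0.32, [OH^-] = 2s (common-ion effect: Mg^2+ is already 0.32 M).
Ksp ≈ 0.32 × (2s)^2
s = 1.7 x 10^-6 M
Check: s = 1.7 x 10^-6 ≪ 0.32, so the approximation is valid.

s = 1.7 x 10^-6 M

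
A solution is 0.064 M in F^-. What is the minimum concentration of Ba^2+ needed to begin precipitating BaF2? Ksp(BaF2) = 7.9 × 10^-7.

BaF2(s) ⇌ Ba^2+(aq) + 2 F^-(aq)
Ksp = [Ba^2+][F^-]^2
Precipitation begins when Q = Ksp. With [F^-] = 0.064 M:
7.9 × 10^-7 = (0.064)^2 × [Ba^2+]
[Ba^2+] = (7.9 × 10^-7 / 4.10 × 10^-3) = 1.9 × 10^-4 M

[Ba^2+] ≈ 1.9e-4 M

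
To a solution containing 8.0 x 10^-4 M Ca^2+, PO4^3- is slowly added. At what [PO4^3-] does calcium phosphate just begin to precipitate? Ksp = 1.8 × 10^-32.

Ca3(PO4)2(s) ⇌ 3 Ca^2+(aq) + 2 PO4^3-(aq)
Ksp = [Ca^2+]^3[PO4^3-]^2
Precipitation begins when Q = Ksp. With [Ca^2+] = 8.0 x 10^-4 M:
1.8 × 10^-32 = (8.0 x 10^-4)^3 × [PO4^3-]^2
[PO4^3-] = (1.8 × 10^-32 / 5.12 × 10^-10)^(1/2) = 5.9 x 10^-12 M

5.9 x 10^-12 M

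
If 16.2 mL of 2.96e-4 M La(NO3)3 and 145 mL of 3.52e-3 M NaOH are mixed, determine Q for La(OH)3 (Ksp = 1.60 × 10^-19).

Total volume = 16.2 + 145 = 161.2 mL.
[La^3+] = 2.96 × 10^-4 × (16.2/161.2) = 2.975 x 10^-5 M
[OH^-] = 3.52 × 10^-3 × (145/161.2) = 3.166 × 10^-3 M
La(OH)3(s) ⇌ La^3+(aq) + 3 OH^-(aq), so Q = [La^3+][OH^-]^3
Q = (2.975 × 10^-5)(3.166 x 10^-3)^3 = 9.44 × 10^-13
Q > Ksp, so La(OH)3 will precipitate.

9.44e-13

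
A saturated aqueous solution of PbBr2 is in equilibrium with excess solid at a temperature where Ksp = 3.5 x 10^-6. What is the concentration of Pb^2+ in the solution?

PbBr2(s) ⇌ Pb^2+(aq) + 2 Br^-(aq)
Ksp = [Pb^2+][Br^-]^2
With molar solubility s: [Pb^2+] = s, [Br^-] = 2s.
So Ksp = s × (2s)^2 = 4s^3
Solving, s = (3.5 x 10^-6/4)^(1/3) = 9.56 × 10^-3 M
[Pb^2+] = s = 9.6 × 10^-3 M

9.6 x 10^-3 M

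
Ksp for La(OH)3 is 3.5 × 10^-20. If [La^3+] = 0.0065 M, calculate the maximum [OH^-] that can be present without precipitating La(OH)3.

La(OH)3(s) <=> La^3+(aq) + 3 OH^-(aq)
Ksp = [La^3+][OH^-]^3
Precipitation begins when Q = Ksp. With [La^3+] = 0.0065 M:
3.5 × 10^-20 = (0.0065) × [OH^-]^3
[OH^-] = (3.5 × 10^-20 / 6.5 x 10^-3)^(1/3) = 1.8 x 10^-6 M

1.8 × 10^-6 M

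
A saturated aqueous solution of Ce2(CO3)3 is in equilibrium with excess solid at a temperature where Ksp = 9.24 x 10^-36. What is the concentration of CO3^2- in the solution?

[CO3^2-] ≈ 1.16e-7 M

Ce2(CO3)3(s) <=> 2 Ce^3+(aq) + 3 CO3^2-(aq)
Ksp = [Ce^3+]^2[CO3^2-]^3
Let s = molar solubility. Then [Ce^3+] = 2s and [CO3^2-] = 3s.
Substituting: Ksp = (2s)^2(3s)^3 = 108s^5
s = (9.24 x 10^-36 / 108)^(1/5) = 3.859 × 10^-8 M
[CO3^2-] = 3s = 1.16 x 10^-7 M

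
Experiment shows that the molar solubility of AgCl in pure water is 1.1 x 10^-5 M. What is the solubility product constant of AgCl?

AgCl(s) <=> Ag^+ + Cl^-
With molar solubility s: [Ag^+] = s, [Cl^-] = s.
Ksp = [Ag^+][Cl^-]
Ksp = s^2
Ksp = (1.1 × 10^-5)^2 = 1.2 × 10^-10

Ksp = 1.2 × 10^-10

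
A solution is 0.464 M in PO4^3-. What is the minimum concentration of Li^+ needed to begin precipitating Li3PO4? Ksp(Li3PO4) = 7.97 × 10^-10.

[Li^+] ≈ 1.20e-3 M

Li3PO4(s) ⇌ 3 Li^+ + PO4^3-
Ksp = [Li^+]^3[PO4^3-]
Precipitation begins when Q = Ksp. With [PO4^3-] = 0.464 M:
7.97 × 10^-10 = (0.464) × [Li^+]^3
[Li^+] = (7.97 × 10^-10 / 4.64 x 10^-1)^(1/3) = 1.20 x 10^-3 M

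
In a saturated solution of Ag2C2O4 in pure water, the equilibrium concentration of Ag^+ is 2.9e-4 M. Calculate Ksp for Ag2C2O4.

Ksp ≈ 1.2e-11

Ag2C2O4(s) ⇌ 2 Ag^+(aq) + C2O4^2-(aq)
Stoichiometry gives [C2O4^2-] = (1/2)[Ag^+] = 1.45 x 10^-4 M.
Ksp = [Ag^+]^2[C2O4^2-]
Ksp = (2.9 × 10^-4)^2 × 1.45 × 10^-4 = 1.2 × 10^-11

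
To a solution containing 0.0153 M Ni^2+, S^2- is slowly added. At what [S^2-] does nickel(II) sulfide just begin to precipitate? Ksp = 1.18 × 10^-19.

[S^2-] = 7.71e-18 M

NiS(s) ⇌ Ni^2+ + S^2-
Ksp = [Ni^2+][S^2-]
Precipitation begins when Q = Ksp. With [Ni^2+] = 0.0153 M:
1.18 × 10^-19 = (0.0153) × [S^2-]
[S^2-] = (1.18 × 10^-19 / 1.53 x 10^-2) = 7.71 × 10^-18 M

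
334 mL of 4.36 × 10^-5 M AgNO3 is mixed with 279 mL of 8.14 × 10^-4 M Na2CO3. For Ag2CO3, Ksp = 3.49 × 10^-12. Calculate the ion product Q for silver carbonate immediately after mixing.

Q = 2.09 x 10^-13

Total volume = 334 + 279 = 613 mL.
[Ag^+] = 4.36 × 10^-5 × (334/613) = 2.376 × 10^-5 M
[CO3^2-] = 8.14 × 10^-4 × (279/613) = 3.705 x 10^-4 M
Ag2CO3(s) ⇌ 2 Ag^+(aq) + CO3^2-(aq), so Q = [Ag^+]^2[CO3^2-]
Q = (2.376 × 10^-5)^2(3.705 × 10^-4) = 2.09 × 10^-13
Q < Ksp, so no precipitate of Ag2CO3 forms.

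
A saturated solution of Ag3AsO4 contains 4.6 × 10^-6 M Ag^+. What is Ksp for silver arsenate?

Ag3AsO4(s) ⇌ 3 Ag^+ + AsO4^3-
Stoichiometry gives [AsO4^3-] = (1/3)[Ag^+] = 1.53 × 10^-6 M.
Ksp = [Ag^+]^3[AsO4^3-]
Ksp = (4.6 × 10^-6)^3 × 1.53 x 10^-6 = 1.5 × 10^-22

Ksp ≈ 1.5e-22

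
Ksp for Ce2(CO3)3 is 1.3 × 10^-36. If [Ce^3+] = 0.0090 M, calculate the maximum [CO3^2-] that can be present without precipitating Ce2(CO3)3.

Ce2(CO3)3(s) ⇌ 2 Ce^3+(aq) + 3 CO3^2-(aq)
Ksp = [Ce^3+]^2[CO3^2-]^3
Precipitation begins when Q = Ksp. With [Ce^3+] = 0.0090 M:
1.3 × 10^-36 = (0.0090)^2 × [CO3^2-]^3
[CO3^2-] = (1.3 × 10^-36 / 8.10 × 10^-5)^(1/3) = 2.5 × 10^-11 M

[CO3^2-] = 2.5 × 10^-11 M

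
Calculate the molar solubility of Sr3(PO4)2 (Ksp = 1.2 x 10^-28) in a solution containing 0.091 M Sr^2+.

Sr3(PO4)2(s) ⇌ 3 Sr^2+ + 2 PO4^3-
Ksp = [Sr^2+]^3[PO4^3-]^2
Let s = moles of Sr3(PO4)2 that dissolve per litre. [Sr^2+] = 0.091 + 3s ≈ 0.091, [PO4^3-] = 2s (Ksp is small, so little additional dissolves).
Ksp ≈ (0.091)^3 × (2s)^2
s = 2.0 × 10^-13 M
Check: 3s = 6.0 × 10^-13 ≪ 0.091, so the approximation is valid.

s ≈ 2.0e-13 M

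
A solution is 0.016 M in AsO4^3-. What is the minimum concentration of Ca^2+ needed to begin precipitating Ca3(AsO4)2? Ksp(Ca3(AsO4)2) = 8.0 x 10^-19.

Ca3(AsO4)2(s) <=> 3 Ca^2+(aq) + 2 AsO4^3-(aq)
Ksp = [Ca^2+]^3[AsO4^3-]^2
Precipitation begins when Q = Ksp. With [AsO4^3-] = 0.016 M:
8.0 x 10^-19 = (0.016)^2 × [Ca^2+]^3
[Ca^2+] = (8.0 x 10^-19 / 2.56 × 10^-4)^(1/3) = 1.5 × 10^-5 M

[Ca^2+] = 1.5 × 10^-5 M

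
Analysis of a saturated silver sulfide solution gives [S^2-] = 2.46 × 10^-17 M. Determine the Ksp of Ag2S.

Ag2S(s) ⇌ 2 Ag^+ + S^2-
Stoichiometry gives [Ag^+] = (2/1)[S^2-] = 4.920 × 10^-17 M.
Ksp = [Ag^+]^2[S^2-]
Ksp = (4.920 × 10^-17)^2 × 2.46 × 10^-17 = 5.95 × 10^-50

5.95e-50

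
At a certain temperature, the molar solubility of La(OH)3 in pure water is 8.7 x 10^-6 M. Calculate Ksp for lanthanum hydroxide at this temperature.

Ksp ≈ 1.5 x 10^-19

La(OH)3(s) ⇌ La^3+ + 3 OH^-
With molar solubility s: [La^3+] = s, [OH^-] = 3s.
Ksp = [La^3+][OH^-]^3
Substituting: Ksp = s(3s)^3 = 27s^4
Ksp = 27 × (8.7 x 10^-6)^4 = 1.5 × 10^-19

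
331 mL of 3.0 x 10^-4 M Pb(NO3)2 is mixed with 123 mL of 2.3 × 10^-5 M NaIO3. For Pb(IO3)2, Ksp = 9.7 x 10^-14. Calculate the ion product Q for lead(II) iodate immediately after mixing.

Total volume = 331 + 123 = 454 mL.
[Pb^2+] = 3.0 x 10^-4 × (331/454) = 2.19 × 10^-4 M
[IO3^-] = 2.3 × 10^-5 × (123/454) = 6.23 × 10^-6 M
Pb(IO3)2(s) ⇌ Pb^2+(aq) + 2 IO3^-(aq), so Q = [Pb^2+][IO3^-]^2
Q = (2.19 × 10^-4)(6.23 × 10^-6)^2 = 8.5 × 10^-15
Q < Ksp, so no precipitate of Pb(IO3)2 forms.

Q = 8.5e-15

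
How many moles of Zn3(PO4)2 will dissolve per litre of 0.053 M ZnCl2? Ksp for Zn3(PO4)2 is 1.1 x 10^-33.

s = 1.4 × 10^-15 M

Zn3(PO4)2(s) ⇌ 3 Zn^2+(aq) + 2 PO4^3-(aq)
Ksp = [Zn^2+]^3[PO4^3-]^2
If s mol/L dissolves here, [Zn^2+] = 0.053 + 3s ≈ 0.053, [PO4^3-] = 2s (since Zn^2+ from ZnCl2 dominates).
Ksp ≈ (0.053)^3 × (2s)^2
s = 1.4 x 10^-15 M
Check: 3s = 4.1 × 10^-15 ≪ 0.053, so the approximation is valid.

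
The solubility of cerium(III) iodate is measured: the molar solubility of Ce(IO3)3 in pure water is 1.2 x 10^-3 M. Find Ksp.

Ksp = 5.6 × 10^-11

Ce(IO3)3(s) <=> Ce^3+(aq) + 3 IO3^-(aq)
With molar solubility s: [Ce^3+] = s, [IO3^-] = 3s.
Ksp = [Ce^3+][IO3^-]^3
Ksp = s(3s)^3 = 27s^4
Ksp = 27 × (1.2 x 10^-3)^4 = 5.6 x 10^-11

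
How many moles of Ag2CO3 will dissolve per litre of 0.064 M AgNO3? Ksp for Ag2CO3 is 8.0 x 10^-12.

2.0 × 10^-9 M

Ag2CO3(s) ⇌ 2 Ag^+ + CO3^2-
Ksp = [Ag^+]^2[CO3^2-]
Let s be the molar solubility in this solution. [Ag^+] = 0.064 + 2s ≈ 0.064, [CO3^2-] = s (common-ion effect: Ag^+ is already 0.064 M).
Ksp ≈ (0.064)^2 × s
s = 2.0 × 10^-9 M
Check: 2s = 3.9 × 10^-9 ≪ 0.064, so the approximation is valid.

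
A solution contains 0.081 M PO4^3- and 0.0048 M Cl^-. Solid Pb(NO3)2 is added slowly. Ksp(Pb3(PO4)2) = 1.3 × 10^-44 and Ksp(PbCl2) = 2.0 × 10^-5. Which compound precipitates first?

Pb3(PO4)2

Precipitation of each salt starts when its ion product equals its Ksp.
For Pb3(PO4)2: 1.3 × 10^-44 = (0.081)^2 × [Pb^2+]^3  ⇒  [Pb^2+] = 1.3 × 10^-14 M.
For PbCl2: 2.0 × 10^-5 = (0.0048)^2 × [Pb^2+]  ⇒  [Pb^2+] = 8.7 x 10^-1 M.
The salt with the lower threshold [Pb^2+] precipitates first: Pb3(PO4)2.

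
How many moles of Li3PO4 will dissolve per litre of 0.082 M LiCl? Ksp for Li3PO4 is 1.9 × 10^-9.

3.4e-6 M

Li3PO4(s) <=> 3 Li^+(aq) + PO4^3-(aq)
Ksp = [Li^+]^3[PO4^3-]
Let s be the molar solubility in this solution. [Li^+] = 0.082 + 3s ≈ 0.082, [PO4^3-] = s (common-ion effect: Li^+ is already 0.082 M).
Ksp ≈ (0.082)^3 × s
s = 3.4 x 10^-6 M
Check: 3s = 1.0 × 10^-5 ≪ 0.082, so the approximation is valid.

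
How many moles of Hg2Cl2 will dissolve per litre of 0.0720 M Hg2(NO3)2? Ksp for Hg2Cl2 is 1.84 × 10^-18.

s ≈ 2.53e-9 M

Hg2Cl2(s) <=> Hg2^2+(aq) + 2 Cl^-(aq)
Ksp = [Hg2^2+][Cl^-]^2
Let s = moles of Hg2Cl2 that dissolve per litre. [Hg2^2+] = 0.0720 + s ≈ 0.0720, [Cl^-] = 2s (Ksp is small, so little additional dissolves).
Ksp ≈ 0.0720 × (2s)^2
s = 2.53 × 10^-9 M
Check: s = 2.5 x 10^-9 ≪ 0.0720, so the approximation is valid.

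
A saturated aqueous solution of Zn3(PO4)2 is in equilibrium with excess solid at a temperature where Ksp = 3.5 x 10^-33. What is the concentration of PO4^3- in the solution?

Zn3(PO4)2(s) ⇌ 3 Zn^2+(aq) + 2 PO4^3-(aq)
Ksp = [Zn^2+]^3[PO4^3-]^2
For each mole of Zn3(PO4)2 that dissolves: [Zn^2+] = 3s, [PO4^3-] = 2s.
So Ksp = (3s)^3 × (2s)^2 = 108s^5
s^5 = 3.5 x 10^-33 / 108, so s = 1.27 x 10^-7 M
[PO4^3-] = 2s = 2.5 × 10^-7 M

2.5e-7 M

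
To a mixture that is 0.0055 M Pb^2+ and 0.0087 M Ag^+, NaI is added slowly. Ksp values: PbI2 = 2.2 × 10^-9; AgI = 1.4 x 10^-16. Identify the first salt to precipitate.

AgI

Precipitation of each salt starts when its ion product equals its Ksp.
For PbI2: 2.2 × 10^-9 = 0.0055 × [I^-]^2  ⇒  [I^-] = 6.3 × 10^-4 M.
For AgI: 1.4 x 10^-16 = 0.0087 × [I^-]  ⇒  [I^-] = 1.6 × 10^-14 M.
The salt with the lower threshold [I^-] precipitates first: AgI.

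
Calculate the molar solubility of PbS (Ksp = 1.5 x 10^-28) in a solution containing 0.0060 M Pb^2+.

s ≈ 2.5e-26 M

PbS(s) <=> Pb^2+(aq) + S^2-(aq)
Ksp = [Pb^2+][S^2-]
Let s be the molar solubility in this solution. [Pb^2+] = 0.0060 + s ≈ 0.0060, [S^2-] = s (since the Pb^2+ already present dominates).
Ksp ≈ 0.0060 × s
s = 2.5 × 10^-26 M
Check: s = 2.5 x 10^-26 ≪ 0.0060, so the approximation is valid.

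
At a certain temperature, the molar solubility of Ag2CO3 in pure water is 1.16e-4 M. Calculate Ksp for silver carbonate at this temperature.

Ag2CO3(s) ⇌ 2 Ag^+ + CO3^2-
With molar solubility s: [Ag^+] = 2s, [CO3^2-] = s.
Ksp = [Ag^+]^2[CO3^2-]
So Ksp = (2s)^2 × s = 4s^3
Ksp = 4 × (1.16 × 10^-4)^3 = 6.24 x 10^-12

6.24 x 10^-12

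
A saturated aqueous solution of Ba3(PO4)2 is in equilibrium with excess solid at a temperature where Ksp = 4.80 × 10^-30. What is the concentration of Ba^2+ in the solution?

Ba3(PO4)2(s) ⇌ 3 Ba^2+ + 2 PO4^3-
Ksp = [Ba^2+]^3[PO4^3-]^2
With molar solubility s: [Ba^2+] = 3s, [PO4^3-] = 2s.
Substituting: Ksp = (3s)^3(2s)^2 = 108s^5
Solving, s = (4.80 × 10^-30/108)^(1/5) = 5.365 × 10^-7 M
[Ba^2+] = 3s = 1.61 × 10^-6 M

[Ba^2+] = 1.61 × 10^-6 M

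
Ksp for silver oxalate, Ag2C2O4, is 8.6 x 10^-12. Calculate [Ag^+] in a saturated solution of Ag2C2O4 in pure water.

[Ag^+] = 2.6e-4 M

Ag2C2O4(s) ⇌ 2 Ag^+ + C2O4^2-
Ksp = [Ag^+]^2[C2O4^2-]
With molar solubility s: [Ag^+] = 2s, [C2O4^2-] = s.
Substituting: Ksp = (2s)^2s = 4s^3
s^3 = 8.6 x 10^-12 / 4, so s = 1.29 x 10^-4 M
[Ag^+] = 2s = 2.6 x 10^-4 M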